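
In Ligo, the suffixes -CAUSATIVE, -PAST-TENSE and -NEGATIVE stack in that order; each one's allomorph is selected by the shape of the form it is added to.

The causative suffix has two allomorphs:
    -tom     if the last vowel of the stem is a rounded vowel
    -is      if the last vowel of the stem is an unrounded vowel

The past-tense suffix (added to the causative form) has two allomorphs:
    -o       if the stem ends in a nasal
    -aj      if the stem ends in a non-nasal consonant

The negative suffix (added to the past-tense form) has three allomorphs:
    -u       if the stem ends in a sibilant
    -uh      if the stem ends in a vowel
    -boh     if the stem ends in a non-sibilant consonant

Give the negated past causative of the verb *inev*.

The last vowel of *inev* is /e/, which is an unrounded vowel, so the causative suffix is -is, giving *inevis*.
The causative form *inevis* — final consonant /s/ (non-nasal) → -aj → *inevisaj*.
The past-tense form *inevisaj* — final sound /j/ (a non-sibilant consonant) → -boh → *inevisajboh*.

inevisajboh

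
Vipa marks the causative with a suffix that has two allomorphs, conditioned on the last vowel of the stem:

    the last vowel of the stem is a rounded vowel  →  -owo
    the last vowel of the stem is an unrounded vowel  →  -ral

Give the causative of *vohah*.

Since the last vowel of *vohah* is /a/ (an unrounded vowel), it takes -ral, giving *vohahral*.

vohahral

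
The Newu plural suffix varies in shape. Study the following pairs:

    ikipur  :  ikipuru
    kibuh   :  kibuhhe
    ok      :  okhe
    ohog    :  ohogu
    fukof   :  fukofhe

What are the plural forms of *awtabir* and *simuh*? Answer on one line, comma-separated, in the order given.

awtabiru, simuhhe

Looking at the final consonant of each stem: -he when the stem ends in a voiceless consonant (*kibuh*, *ok*, *fukof*); -u when the stem ends in a voiced consonant (*ikipur*, *ohog*).
The final consonant of *awtabir* is /r/, which is voiced, so the suffix is -u, giving *awtabiru*.
Since the final consonant of *simuh* is /h/ (voiceless), it takes -he, giving *simuhhe*.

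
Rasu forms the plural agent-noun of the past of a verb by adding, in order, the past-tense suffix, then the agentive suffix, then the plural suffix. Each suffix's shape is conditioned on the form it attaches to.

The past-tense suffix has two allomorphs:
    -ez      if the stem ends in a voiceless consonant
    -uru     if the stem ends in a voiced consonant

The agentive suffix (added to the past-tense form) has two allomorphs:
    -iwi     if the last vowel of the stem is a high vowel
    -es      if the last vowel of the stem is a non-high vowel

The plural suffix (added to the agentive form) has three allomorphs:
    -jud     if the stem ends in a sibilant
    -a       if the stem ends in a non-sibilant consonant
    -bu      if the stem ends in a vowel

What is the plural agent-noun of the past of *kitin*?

The final consonant of *kitin* is /n/, which is voiced, so the past-tense suffix is -uru, giving *kitinuru*.
The past-tense form *kitinuru* — last vowel /u/ (a high vowel) → -iwi → *kitinuruiwi*.
The agentive form *kitinuruiwi*: final sound = /i/, a vowel → -bu → *kitinuruiwibu*.

kitinuruiwibu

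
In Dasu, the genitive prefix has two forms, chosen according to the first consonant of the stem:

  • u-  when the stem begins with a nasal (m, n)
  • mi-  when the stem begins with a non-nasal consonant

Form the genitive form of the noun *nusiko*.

*nusiko*: first consonant = /n/, a nasal → u- → *unusiko*.

unusiko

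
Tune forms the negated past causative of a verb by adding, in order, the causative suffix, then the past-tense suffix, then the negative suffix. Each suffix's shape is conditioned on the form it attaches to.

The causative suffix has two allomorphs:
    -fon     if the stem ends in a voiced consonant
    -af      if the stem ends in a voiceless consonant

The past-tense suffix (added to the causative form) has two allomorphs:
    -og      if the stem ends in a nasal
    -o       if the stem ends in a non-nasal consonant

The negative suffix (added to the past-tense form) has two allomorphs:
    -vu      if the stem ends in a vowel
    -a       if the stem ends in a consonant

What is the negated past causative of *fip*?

fipafovu

*fip* — final consonant /p/ (voiceless) → -af → *fipaf*.
The causative form *fipaf*: final consonant = /f/, non-nasal → -o → *fipafo*.
The past-tense form *fipafo* — final sound /o/ (a vowel) → -vu → *fipafovu*.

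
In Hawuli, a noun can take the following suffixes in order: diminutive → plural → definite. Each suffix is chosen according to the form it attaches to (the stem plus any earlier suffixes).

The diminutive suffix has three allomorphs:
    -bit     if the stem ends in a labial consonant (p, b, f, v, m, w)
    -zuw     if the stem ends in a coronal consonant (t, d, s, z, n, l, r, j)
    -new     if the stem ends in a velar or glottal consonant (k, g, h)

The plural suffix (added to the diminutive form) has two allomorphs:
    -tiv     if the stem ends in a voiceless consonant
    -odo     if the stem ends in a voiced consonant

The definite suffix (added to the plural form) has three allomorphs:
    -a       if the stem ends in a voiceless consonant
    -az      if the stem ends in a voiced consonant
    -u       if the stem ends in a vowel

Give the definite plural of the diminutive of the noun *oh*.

*oh* — final consonant /h/ (velar/glottal) → -new → *ohnew*.
The diminutive form *ohnew* — final consonant /w/ (voiced) → -odo → *ohnewodo*.
Since the final sound of the plural form *ohnewodo* is /o/ (a vowel), it takes -u, giving *ohnewodou*.

ohnewodou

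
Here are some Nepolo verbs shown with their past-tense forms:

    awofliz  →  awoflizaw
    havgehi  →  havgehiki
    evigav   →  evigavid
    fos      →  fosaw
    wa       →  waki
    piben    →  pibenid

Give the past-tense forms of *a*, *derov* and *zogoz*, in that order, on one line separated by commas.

aki, derovid, zogozaw

The pattern is sibilance of the final sound: -aw when the stem ends in a sibilant (*awofliz*, *fos*); -id when the stem ends in a non-sibilant consonant (*evigav*, *piben*); -ki when the stem ends in a vowel (*havgehi*, *wa*).
*a* — final sound /a/ (a vowel) → -ki → *aki*.
*derov* — final sound /v/ (a non-sibilant consonant) → -id → *derovid*.
*zogoz*: final sound = /z/, a sibilant → -aw → *zogozaw*.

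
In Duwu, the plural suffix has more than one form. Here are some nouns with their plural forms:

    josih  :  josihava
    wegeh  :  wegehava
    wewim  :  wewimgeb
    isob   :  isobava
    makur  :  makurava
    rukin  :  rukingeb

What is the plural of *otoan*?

otoangeb

The suffix is conditioned by the final consonant: -geb when the stem ends in a nasal (*wewim*, *rukin*); -ava when the stem ends in a non-nasal consonant (*josih*, *wegeh*, *isob*, *makur*).
The final consonant of *otoan* is /n/, which is a nasal, so the suffix is -geb, giving *otoangeb*.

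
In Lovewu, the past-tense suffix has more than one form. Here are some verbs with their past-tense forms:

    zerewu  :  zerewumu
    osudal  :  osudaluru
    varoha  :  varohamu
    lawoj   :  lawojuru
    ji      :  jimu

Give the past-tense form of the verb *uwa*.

uwamu

The pattern is consonant vs. vowel: -uru when the stem ends in a consonant (*osudal*, *lawoj*); -mu when the stem ends in a vowel (*zerewu*, *varoha*, *ji*).
Since the final sound of *uwa* is /a/ (a vowel), it takes -mu, giving *uwamu*.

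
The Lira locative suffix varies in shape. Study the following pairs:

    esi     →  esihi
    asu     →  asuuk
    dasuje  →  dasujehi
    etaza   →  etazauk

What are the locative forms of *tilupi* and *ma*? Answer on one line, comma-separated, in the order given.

The suffix is conditioned by the last vowel: -hi when the last vowel of the stem is a front vowel (*esi*, *dasuje*); -uk when the last vowel of the stem is a back vowel (*asu*, *etaza*).
*tilupi*: last vowel = /i/, a front vowel → -hi → *tilupihi*.
*ma* — last vowel /a/ (a back vowel) → -uk → *mauk*.

tilupihi, mauk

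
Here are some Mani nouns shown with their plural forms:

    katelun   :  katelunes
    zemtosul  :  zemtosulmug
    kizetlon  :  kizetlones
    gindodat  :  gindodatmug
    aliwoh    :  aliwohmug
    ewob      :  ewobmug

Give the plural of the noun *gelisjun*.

gelisjunes

The alternation tracks the final consonant of the stem — -es when the stem ends in a nasal (*katelun*, *kizetlon*); -mug when the stem ends in a non-nasal consonant (*zemtosul*, *gindodat*, *aliwoh*, *ewob*).
*gelisjun*: final consonant = /n/, a nasal → -es → *gelisjunes*.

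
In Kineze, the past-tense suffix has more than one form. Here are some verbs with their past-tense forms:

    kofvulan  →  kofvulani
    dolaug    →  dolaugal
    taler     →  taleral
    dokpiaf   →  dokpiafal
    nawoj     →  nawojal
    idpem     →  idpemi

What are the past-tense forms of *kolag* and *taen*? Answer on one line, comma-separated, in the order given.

kolagal, taeni

The alternation tracks the final consonant of the stem — -i when the stem ends in a nasal (*kofvulan*, *idpem*); -al when the stem ends in a non-nasal consonant (*dolaug*, *taler*, *dokpiaf*, *nawoj*).
*kolag* — final consonant /g/ (non-nasal) → -al → *kolagal*.
*taen*: final consonant = /n/, a nasal → -i → *taeni*.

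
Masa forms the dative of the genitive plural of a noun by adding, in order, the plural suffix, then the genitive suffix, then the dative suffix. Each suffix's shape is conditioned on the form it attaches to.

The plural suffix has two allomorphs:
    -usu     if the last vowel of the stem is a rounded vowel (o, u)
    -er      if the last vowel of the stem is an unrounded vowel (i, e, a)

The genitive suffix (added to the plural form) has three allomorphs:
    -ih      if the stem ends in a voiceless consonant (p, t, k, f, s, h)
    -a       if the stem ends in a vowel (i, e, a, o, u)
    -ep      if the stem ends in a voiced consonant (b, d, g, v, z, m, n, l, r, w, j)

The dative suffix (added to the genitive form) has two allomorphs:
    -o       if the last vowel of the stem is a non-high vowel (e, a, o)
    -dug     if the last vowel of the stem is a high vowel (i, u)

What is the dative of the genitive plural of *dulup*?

*dulup* — last vowel /u/ (a rounded vowel) → -usu → *dulupusu*.
The final sound of the plural form *dulupusu* is /u/, which is a vowel, so the genitive suffix is -a, giving *dulupusua*.
The last vowel of the genitive form *dulupusua* is /a/, which is a non-high vowel, so the dative suffix is -o, giving *dulupusuao*.

dulupusuao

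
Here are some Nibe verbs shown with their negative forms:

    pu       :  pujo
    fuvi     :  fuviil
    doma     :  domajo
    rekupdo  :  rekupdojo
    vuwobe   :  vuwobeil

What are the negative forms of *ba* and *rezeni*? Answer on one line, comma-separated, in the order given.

bajo, rezeniil

Looking at the last vowel of each stem: -il when the last vowel of the stem is a front vowel (*fuvi*, *vuwobe*); -jo when the last vowel of the stem is a back vowel (*pu*, *doma*, *rekupdo*).
Since the last vowel of *ba* is /a/ (a back vowel), it takes -jo, giving *bajo*.
*rezeni*: last vowel = /i/, a front vowel → -il → *rezeniil*.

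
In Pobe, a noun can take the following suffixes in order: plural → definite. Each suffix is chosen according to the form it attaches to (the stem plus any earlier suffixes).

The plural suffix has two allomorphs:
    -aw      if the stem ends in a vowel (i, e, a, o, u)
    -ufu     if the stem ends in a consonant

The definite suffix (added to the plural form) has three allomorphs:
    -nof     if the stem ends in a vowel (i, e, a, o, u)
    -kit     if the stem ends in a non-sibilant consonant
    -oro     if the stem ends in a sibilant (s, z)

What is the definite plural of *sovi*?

soviawkit

The final sound of *sovi* is /i/, which is a vowel, so the plural suffix is -aw, giving *soviaw*.
The plural form *soviaw* — final sound /w/ (a non-sibilant consonant) → -kit → *soviawkit*.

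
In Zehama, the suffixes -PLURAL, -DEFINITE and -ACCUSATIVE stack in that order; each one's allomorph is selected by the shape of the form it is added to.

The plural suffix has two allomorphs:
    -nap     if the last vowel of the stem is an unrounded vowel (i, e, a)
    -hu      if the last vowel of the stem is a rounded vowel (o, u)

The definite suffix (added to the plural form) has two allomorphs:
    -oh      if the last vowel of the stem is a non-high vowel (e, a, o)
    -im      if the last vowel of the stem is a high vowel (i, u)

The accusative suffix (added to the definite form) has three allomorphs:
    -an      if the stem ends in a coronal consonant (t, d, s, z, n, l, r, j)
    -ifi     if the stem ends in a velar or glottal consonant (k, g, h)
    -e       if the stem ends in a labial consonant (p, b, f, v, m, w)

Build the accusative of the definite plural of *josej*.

*josej*: last vowel = /e/, an unrounded vowel → -nap → *josejnap*.
The plural form *josejnap* — last vowel /a/ (a non-high vowel) → -oh → *josejnapoh*.
Since the final consonant of the definite form *josejnapoh* is /h/ (velar/glottal), it takes -ifi, giving *josejnapohifi*.

josejnapohifi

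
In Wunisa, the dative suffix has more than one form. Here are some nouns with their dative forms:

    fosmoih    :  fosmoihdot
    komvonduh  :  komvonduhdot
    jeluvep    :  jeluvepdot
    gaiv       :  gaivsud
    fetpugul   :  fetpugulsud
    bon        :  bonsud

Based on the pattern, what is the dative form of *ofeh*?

ofehdot

Looking at the final consonant of each stem: -dot when the stem ends in a voiceless consonant (*fosmoih*, *komvonduh*, *jeluvep*); -sud when the stem ends in a voiced consonant (*gaiv*, *fetpugul*, *bon*).
*ofeh*: final consonant = /h/, voiceless → -dot → *ofehdot*.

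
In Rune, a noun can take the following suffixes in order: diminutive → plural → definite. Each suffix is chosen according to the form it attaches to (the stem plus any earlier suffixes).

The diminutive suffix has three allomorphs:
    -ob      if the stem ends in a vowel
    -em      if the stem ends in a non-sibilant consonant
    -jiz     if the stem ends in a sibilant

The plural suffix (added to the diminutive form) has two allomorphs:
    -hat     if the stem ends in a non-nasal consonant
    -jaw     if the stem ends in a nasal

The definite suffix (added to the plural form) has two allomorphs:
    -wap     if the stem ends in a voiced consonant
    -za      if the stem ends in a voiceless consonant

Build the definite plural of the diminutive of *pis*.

*pis* — final sound /s/ (a sibilant) → -jiz → *pisjiz*.
The diminutive form *pisjiz* — final consonant /z/ (non-nasal) → -hat → *pisjizhat*.
The final consonant of the plural form *pisjizhat* is /t/, which is voiceless, so the definite suffix is -za, giving *pisjizhatza*.

pisjizhatza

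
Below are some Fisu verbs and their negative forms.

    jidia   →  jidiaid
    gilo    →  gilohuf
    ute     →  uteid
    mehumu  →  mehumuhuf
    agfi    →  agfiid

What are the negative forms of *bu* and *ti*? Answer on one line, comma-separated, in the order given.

The alternation tracks the last vowel of the stem — -huf when the last vowel of the stem is a rounded vowel (*gilo*, *mehumu*); -id when the last vowel of the stem is an unrounded vowel (*jidia*, *ute*, *agfi*).
Since the last vowel of *bu* is /u/ (a rounded vowel), it takes -huf, giving *buhuf*.
*ti* — last vowel /i/ (an unrounded vowel) → -id → *tiid*.

buhuf, tiid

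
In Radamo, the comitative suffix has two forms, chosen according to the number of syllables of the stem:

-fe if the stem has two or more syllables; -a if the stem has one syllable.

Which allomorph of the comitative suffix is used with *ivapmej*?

With 3 syllables, *ivapmej* takes -fe.

-fe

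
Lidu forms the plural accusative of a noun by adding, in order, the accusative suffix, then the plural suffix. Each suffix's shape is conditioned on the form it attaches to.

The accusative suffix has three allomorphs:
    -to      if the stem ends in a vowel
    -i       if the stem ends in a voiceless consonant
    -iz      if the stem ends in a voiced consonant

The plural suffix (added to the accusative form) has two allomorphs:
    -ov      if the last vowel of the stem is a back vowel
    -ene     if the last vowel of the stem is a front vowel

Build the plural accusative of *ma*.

matoov

The final sound of *ma* is /a/, which is a vowel, so the accusative suffix is -to, giving *mato*.
The accusative form *mato* — last vowel /o/ (a back vowel) → -ov → *matoov*.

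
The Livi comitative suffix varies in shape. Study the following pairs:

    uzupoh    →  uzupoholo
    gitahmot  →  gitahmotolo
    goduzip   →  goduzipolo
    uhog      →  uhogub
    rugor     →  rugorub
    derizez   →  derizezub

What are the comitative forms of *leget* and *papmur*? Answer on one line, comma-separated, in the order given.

legetolo, papmurub

The alternation tracks the final consonant of the stem — -olo when the stem ends in a voiceless consonant (*uzupoh*, *gitahmot*, *goduzip*); -ub when the stem ends in a voiced consonant (*uhog*, *rugor*, *derizez*).
*leget* — final consonant /t/ (voiceless) → -olo → *legetolo*.
Since the final consonant of *papmur* is /r/ (voiced), it takes -ub, giving *papmurub*.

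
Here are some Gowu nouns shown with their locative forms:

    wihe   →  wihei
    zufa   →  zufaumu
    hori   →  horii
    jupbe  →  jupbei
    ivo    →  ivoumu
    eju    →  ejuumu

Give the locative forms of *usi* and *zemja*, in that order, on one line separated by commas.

usii, zemjaumu

The alternation tracks the last vowel of the stem — -i when the last vowel of the stem is a front vowel (*wihe*, *hori*, *jupbe*); -umu when the last vowel of the stem is a back vowel (*zufa*, *ivo*, *eju*).
*usi* — last vowel /i/ (a front vowel) → -i → *usii*.
Since the last vowel of *zemja* is /a/ (a back vowel), it takes -umu, giving *zemjaumu*.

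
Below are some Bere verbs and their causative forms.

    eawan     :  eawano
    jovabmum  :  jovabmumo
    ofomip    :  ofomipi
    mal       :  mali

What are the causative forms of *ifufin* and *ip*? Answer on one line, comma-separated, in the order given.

ifufino, ipi

The suffix is conditioned by the final consonant: -o when the stem ends in a nasal (*eawan*, *jovabmum*); -i when the stem ends in a non-nasal consonant (*ofomip*, *mal*).
Since the final consonant of *ifufin* is /n/ (a nasal), it takes -o, giving *ifufino*.
*ip* — final consonant /p/ (non-nasal) → -i → *ipi*.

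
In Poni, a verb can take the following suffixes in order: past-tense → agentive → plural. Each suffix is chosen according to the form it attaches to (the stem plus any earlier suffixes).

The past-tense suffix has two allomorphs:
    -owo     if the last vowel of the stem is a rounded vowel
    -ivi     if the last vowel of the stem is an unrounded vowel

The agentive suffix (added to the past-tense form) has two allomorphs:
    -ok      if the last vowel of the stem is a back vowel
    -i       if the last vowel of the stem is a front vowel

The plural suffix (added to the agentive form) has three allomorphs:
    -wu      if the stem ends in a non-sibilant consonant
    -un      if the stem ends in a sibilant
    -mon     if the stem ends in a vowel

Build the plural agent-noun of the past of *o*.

The last vowel of *o* is /o/, which is a rounded vowel, so the past-tense suffix is -owo, giving *oowo*.
The last vowel of the past-tense form *oowo* is /o/, which is a back vowel, so the agentive suffix is -ok, giving *oowook*.
Since the final sound of the agentive form *oowook* is /k/ (a non-sibilant consonant), it takes -wu, giving *oowookwu*.

oowookwu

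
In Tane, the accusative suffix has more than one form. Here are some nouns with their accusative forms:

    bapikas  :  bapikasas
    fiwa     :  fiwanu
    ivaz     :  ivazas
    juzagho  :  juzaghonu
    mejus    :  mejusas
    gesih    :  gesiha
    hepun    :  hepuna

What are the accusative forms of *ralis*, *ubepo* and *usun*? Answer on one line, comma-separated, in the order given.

ralisas, ubeponu, usuna

The pattern is sibilance of the final sound: -as when the stem ends in a sibilant (*bapikas*, *ivaz*, *mejus*); -a when the stem ends in a non-sibilant consonant (*gesih*, *hepun*); -nu when the stem ends in a vowel (*fiwa*, *juzagho*).
*ralis* — final sound /s/ (a sibilant) → -as → *ralisas*.
The final sound of *ubepo* is /o/, which is a vowel, so the suffix is -nu, giving *ubeponu*.
*usun* — final sound /n/ (a non-sibilant consonant) → -a → *usuna*.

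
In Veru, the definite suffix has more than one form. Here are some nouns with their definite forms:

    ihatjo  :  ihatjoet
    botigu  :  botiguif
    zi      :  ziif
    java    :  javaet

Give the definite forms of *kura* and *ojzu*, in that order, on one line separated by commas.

kuraet, ojzuif

Looking at the last vowel of each stem: -if when the last vowel of the stem is a high vowel (*botigu*, *zi*); -et when the last vowel of the stem is a non-high vowel (*ihatjo*, *java*).
*kura*: last vowel = /a/, a non-high vowel → -et → *kuraet*.
*ojzu*: last vowel = /u/, a high vowel → -if → *ojzuif*.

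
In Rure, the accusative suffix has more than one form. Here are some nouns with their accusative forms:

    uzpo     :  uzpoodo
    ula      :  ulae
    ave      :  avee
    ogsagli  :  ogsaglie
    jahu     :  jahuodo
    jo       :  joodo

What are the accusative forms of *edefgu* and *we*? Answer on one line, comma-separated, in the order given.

edefguodo, wee

The suffix is conditioned by the last vowel: -odo when the last vowel of the stem is a rounded vowel (*uzpo*, *jahu*, *jo*); -e when the last vowel of the stem is an unrounded vowel (*ula*, *ave*, *ogsagli*).
Since the last vowel of *edefgu* is /u/ (a rounded vowel), it takes -odo, giving *edefguodo*.
*we* — last vowel /e/ (an unrounded vowel) → -e → *wee*.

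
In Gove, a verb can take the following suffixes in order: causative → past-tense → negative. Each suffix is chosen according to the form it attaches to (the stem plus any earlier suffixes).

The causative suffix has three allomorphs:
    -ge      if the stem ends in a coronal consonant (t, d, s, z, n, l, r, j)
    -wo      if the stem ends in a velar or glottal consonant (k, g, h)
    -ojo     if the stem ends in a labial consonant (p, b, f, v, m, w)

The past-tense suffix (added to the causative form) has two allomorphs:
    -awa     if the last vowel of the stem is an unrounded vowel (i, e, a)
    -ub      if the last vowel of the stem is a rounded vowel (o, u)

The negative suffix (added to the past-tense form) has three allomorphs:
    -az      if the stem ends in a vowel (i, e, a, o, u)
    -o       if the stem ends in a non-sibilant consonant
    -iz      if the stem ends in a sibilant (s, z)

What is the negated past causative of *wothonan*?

wothonangeawaaz

*wothonan* — final consonant /n/ (coronal) → -ge → *wothonange*.
Since the last vowel of the causative form *wothonange* is /e/ (an unrounded vowel), it takes -awa, giving *wothonangeawa*.
Since the final sound of the past-tense form *wothonangeawa* is /a/ (a vowel), it takes -az, giving *wothonangeawaaz*.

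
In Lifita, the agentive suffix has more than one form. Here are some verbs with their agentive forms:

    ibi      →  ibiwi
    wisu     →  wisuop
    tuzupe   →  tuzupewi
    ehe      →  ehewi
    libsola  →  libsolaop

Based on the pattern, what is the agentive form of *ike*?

The suffix is conditioned by the last vowel: -wi when the last vowel of the stem is a front vowel (*ibi*, *tuzupe*, *ehe*); -op when the last vowel of the stem is a back vowel (*wisu*, *libsola*).
Since the last vowel of *ike* is /e/ (a front vowel), it takes -wi, giving *ikewi*.

ikewi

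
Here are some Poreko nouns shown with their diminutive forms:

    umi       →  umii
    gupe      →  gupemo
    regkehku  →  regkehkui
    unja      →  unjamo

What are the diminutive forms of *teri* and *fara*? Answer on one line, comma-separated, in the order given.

terii, faramo

The pattern is height harmony: -i when the last vowel of the stem is a high vowel (*umi*, *regkehku*); -mo when the last vowel of the stem is a non-high vowel (*gupe*, *unja*).
The last vowel of *teri* is /i/, which is a high vowel, so the suffix is -i, giving *terii*.
*fara* — last vowel /a/ (a non-high vowel) → -mo → *faramo*.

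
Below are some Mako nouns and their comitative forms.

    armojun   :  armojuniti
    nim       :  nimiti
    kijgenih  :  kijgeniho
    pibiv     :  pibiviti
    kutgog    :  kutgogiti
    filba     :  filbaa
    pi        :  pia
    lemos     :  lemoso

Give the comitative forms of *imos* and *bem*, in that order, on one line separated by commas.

imoso, bemiti

The alternation tracks the final sound of the stem — -o when the stem ends in a voiceless consonant (*kijgenih*, *lemos*); -iti when the stem ends in a voiced consonant (*armojun*, *nim*, *pibiv*, *kutgog*); -a when the stem ends in a vowel (*filba*, *pi*).
*imos*: final sound = /s/, a voiceless consonant → -o → *imoso*.
*bem*: final sound = /m/, a voiced consonant → -iti → *bemiti*.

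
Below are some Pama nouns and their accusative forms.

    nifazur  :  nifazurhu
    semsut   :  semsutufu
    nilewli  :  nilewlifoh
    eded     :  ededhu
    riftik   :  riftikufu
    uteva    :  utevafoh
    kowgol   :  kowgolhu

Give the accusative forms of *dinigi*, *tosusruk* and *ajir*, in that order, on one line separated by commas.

dinigifoh, tosusrukufu, ajirhu

The suffix is conditioned by the final sound: -ufu when the stem ends in a voiceless consonant (*semsut*, *riftik*); -hu when the stem ends in a voiced consonant (*nifazur*, *eded*, *kowgol*); -foh when the stem ends in a vowel (*nilewli*, *uteva*).
*dinigi* — final sound /i/ (a vowel) → -foh → *dinigifoh*.
*tosusruk* — final sound /k/ (a voiceless consonant) → -ufu → *tosusrukufu*.
The final sound of *ajir* is /r/, which is a voiced consonant, so the suffix is -hu, giving *ajirhu*.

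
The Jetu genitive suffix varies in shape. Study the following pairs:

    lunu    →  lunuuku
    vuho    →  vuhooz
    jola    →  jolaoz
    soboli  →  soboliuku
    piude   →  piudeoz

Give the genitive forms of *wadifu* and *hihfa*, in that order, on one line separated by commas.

The pattern is height harmony: -uku when the last vowel of the stem is a high vowel (*lunu*, *soboli*); -oz when the last vowel of the stem is a non-high vowel (*vuho*, *jola*, *piude*).
*wadifu* — last vowel /u/ (a high vowel) → -uku → *wadifuuku*.
*hihfa*: last vowel = /a/, a non-high vowel → -oz → *hihfaoz*.

wadifuuku, hihfaoz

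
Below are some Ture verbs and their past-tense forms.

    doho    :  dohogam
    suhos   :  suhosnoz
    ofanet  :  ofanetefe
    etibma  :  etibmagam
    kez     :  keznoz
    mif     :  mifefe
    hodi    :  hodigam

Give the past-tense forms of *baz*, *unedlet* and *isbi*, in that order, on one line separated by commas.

The suffix is conditioned by the final sound: -noz when the stem ends in a sibilant (*suhos*, *kez*); -efe when the stem ends in a non-sibilant consonant (*ofanet*, *mif*); -gam when the stem ends in a vowel (*doho*, *etibma*, *hodi*).
The final sound of *baz* is /z/, which is a sibilant, so the suffix is -noz, giving *baznoz*.
*unedlet*: final sound = /t/, a non-sibilant consonant → -efe → *unedletefe*.
*isbi* — final sound /i/ (a vowel) → -gam → *isbigam*.

baznoz, unedletefe, isbigam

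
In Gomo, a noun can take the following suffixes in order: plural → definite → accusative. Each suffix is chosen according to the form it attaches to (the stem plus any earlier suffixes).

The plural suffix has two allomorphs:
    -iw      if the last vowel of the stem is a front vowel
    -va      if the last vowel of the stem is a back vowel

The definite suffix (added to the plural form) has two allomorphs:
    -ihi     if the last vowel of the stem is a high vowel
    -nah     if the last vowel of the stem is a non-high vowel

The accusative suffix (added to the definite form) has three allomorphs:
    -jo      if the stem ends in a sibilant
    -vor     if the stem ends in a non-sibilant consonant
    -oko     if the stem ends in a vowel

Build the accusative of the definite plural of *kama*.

kamavanahvor

Since the last vowel of *kama* is /a/ (a back vowel), it takes -va, giving *kamava*.
The last vowel of the plural form *kamava* is /a/, which is a non-high vowel, so the definite suffix is -nah, giving *kamavanah*.
Since the final sound of the definite form *kamavanah* is /h/ (a non-sibilant consonant), it takes -vor, giving *kamavanahvor*.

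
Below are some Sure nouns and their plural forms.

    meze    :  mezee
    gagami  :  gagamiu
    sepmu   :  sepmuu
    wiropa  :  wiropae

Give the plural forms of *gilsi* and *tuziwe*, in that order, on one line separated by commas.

The suffix is conditioned by the last vowel: -u when the last vowel of the stem is a high vowel (*gagami*, *sepmu*); -e when the last vowel of the stem is a non-high vowel (*meze*, *wiropa*).
The last vowel of *gilsi* is /i/, which is a high vowel, so the suffix is -u, giving *gilsiu*.
*tuziwe* — last vowel /e/ (a non-high vowel) → -e → *tuziwee*.

gilsiu, tuziwee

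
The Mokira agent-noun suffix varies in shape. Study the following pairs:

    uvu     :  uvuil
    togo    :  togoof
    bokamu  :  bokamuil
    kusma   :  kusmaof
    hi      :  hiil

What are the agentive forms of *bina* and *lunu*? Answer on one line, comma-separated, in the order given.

The alternation tracks the last vowel of the stem — -il when the last vowel of the stem is a high vowel (*uvu*, *bokamu*, *hi*); -of when the last vowel of the stem is a non-high vowel (*togo*, *kusma*).
*bina* — last vowel /a/ (a non-high vowel) → -of → *binaof*.
The last vowel of *lunu* is /u/, which is a high vowel, so the suffix is -il, giving *lunuil*.

binaof, lunuil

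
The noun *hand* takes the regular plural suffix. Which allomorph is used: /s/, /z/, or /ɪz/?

The stem *hand* ends in a voiced non-sibilant sound.
The plural suffix surfaces as /ɪz/ after sibilants, /s/ after other voiceless consonants, and /z/ after other voiced sounds.
So the plural -s on *hand* is pronounced /z/.

/z/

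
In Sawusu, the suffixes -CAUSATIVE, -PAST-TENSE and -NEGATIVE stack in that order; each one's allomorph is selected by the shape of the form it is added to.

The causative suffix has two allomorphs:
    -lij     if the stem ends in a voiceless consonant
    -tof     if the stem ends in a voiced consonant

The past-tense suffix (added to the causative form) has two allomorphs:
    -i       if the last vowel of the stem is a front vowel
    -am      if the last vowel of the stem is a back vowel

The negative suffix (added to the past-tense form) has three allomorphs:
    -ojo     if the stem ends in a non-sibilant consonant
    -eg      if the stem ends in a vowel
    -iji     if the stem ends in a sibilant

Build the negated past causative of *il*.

iltofamojo

*il*: final consonant = /l/, voiced → -tof → *iltof*.
The causative form *iltof*: last vowel = /o/, a back vowel → -am → *iltofam*.
The past-tense form *iltofam*: final sound = /m/, a non-sibilant consonant → -ojo → *iltofamojo*.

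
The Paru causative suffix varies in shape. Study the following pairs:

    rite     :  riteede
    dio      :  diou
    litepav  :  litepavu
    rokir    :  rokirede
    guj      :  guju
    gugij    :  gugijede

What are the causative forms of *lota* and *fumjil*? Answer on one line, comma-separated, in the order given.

Looking at the last vowel of each stem: -ede when the last vowel of the stem is a front vowel (*rite*, *rokir*, *gugij*); -u when the last vowel of the stem is a back vowel (*dio*, *litepav*, *guj*).
*lota* — last vowel /a/ (a back vowel) → -u → *lotau*.
*fumjil*: last vowel = /i/, a front vowel → -ede → *fumjilede*.

lotau, fumjilede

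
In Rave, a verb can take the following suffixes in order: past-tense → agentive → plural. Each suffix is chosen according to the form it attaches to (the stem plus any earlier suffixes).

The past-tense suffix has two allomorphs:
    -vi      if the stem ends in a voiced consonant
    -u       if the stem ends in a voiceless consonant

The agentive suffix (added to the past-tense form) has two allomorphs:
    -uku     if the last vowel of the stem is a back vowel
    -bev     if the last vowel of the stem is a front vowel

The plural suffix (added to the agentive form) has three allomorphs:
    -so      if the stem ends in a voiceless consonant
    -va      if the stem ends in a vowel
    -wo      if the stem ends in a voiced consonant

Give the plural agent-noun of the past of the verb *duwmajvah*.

*duwmajvah*: final consonant = /h/, voiceless → -u → *duwmajvahu*.
The past-tense form *duwmajvahu* — last vowel /u/ (a back vowel) → -uku → *duwmajvahuuku*.
The final sound of the agentive form *duwmajvahuuku* is /u/, which is a vowel, so the plural suffix is -va, giving *duwmajvahuukuva*.

duwmajvahuukuva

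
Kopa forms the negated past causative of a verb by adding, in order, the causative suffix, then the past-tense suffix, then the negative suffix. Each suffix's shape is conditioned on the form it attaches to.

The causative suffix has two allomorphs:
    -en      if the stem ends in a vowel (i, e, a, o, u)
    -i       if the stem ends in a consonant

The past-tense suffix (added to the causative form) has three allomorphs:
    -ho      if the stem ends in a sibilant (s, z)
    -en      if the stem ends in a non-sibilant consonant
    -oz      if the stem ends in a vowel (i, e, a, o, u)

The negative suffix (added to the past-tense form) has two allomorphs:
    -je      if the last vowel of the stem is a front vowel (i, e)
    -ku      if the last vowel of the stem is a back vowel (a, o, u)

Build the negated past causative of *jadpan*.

The final sound of *jadpan* is /n/, which is a consonant, so the causative suffix is -i, giving *jadpani*.
Since the final sound of the causative form *jadpani* is /i/ (a vowel), it takes -oz, giving *jadpanioz*.
Since the last vowel of the past-tense form *jadpanioz* is /o/ (a back vowel), it takes -ku, giving *jadpaniozku*.

jadpaniozku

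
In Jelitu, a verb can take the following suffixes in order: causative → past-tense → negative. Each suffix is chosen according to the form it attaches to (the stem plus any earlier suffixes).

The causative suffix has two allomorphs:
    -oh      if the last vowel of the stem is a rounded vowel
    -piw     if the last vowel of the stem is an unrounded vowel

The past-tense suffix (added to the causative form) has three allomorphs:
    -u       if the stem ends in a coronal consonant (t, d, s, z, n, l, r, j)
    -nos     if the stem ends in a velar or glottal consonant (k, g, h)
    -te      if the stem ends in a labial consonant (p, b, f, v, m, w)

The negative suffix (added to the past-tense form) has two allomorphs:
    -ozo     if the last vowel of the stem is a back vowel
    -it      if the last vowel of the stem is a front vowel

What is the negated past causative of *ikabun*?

ikabunohnosozo

The last vowel of *ikabun* is /u/, which is a rounded vowel, so the causative suffix is -oh, giving *ikabunoh*.
The causative form *ikabunoh* — final consonant /h/ (velar/glottal) → -nos → *ikabunohnos*.
The past-tense form *ikabunohnos* — last vowel /o/ (a back vowel) → -ozo → *ikabunohnosozo*.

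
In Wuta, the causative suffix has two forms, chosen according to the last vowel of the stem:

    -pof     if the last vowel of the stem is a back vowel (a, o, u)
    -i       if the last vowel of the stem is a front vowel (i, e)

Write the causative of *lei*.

Since the last vowel of *lei* is /i/ (a front vowel), it takes -i, giving *leii*.

leii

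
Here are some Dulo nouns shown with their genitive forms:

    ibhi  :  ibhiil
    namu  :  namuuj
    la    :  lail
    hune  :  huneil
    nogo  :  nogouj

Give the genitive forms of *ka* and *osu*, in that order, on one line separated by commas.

kail, osuuj

The suffix is conditioned by the last vowel: -uj when the last vowel of the stem is a rounded vowel (*namu*, *nogo*); -il when the last vowel of the stem is an unrounded vowel (*ibhi*, *la*, *hune*).
*ka* — last vowel /a/ (an unrounded vowel) → -il → *kail*.
*osu* — last vowel /u/ (a rounded vowel) → -uj → *osuuj*.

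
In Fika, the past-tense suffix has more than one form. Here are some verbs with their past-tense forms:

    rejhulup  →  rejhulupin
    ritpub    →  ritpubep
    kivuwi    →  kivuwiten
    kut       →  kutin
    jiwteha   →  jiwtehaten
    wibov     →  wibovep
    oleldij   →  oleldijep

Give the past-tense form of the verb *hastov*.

hastovep

The pattern is voicing of the final sound: -in when the stem ends in a voiceless consonant (*rejhulup*, *kut*); -ep when the stem ends in a voiced consonant (*ritpub*, *wibov*, *oleldij*); -ten when the stem ends in a vowel (*kivuwi*, *jiwteha*).
*hastov*: final sound = /v/, a voiced consonant → -ep → *hastovep*.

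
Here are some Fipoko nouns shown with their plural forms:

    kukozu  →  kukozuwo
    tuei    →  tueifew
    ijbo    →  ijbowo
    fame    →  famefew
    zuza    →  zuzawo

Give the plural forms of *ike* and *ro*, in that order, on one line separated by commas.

The pattern is front/back vowel harmony: -few when the last vowel of the stem is a front vowel (*tuei*, *fame*); -wo when the last vowel of the stem is a back vowel (*kukozu*, *ijbo*, *zuza*).
*ike*: last vowel = /e/, a front vowel → -few → *ikefew*.
*ro* — last vowel /o/ (a back vowel) → -wo → *rowo*.

ikefew, rowo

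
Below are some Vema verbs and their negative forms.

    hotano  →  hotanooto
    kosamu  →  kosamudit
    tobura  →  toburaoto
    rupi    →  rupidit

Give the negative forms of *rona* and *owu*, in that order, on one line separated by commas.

The alternation tracks the last vowel of the stem — -dit when the last vowel of the stem is a high vowel (*kosamu*, *rupi*); -oto when the last vowel of the stem is a non-high vowel (*hotano*, *tobura*).
*rona* — last vowel /a/ (a non-high vowel) → -oto → *ronaoto*.
*owu* — last vowel /u/ (a high vowel) → -dit → *owudit*.

ronaoto, owudit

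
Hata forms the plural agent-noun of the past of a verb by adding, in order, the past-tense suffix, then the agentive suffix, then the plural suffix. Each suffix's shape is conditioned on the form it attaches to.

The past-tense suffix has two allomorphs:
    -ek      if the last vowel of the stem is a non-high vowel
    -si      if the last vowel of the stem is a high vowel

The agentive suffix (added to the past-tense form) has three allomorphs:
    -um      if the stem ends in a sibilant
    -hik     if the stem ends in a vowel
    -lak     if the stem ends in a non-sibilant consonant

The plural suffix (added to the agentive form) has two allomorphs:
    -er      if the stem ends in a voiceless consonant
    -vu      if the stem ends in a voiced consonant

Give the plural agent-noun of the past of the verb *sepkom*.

Since the last vowel of *sepkom* is /o/ (a non-high vowel), it takes -ek, giving *sepkomek*.
The final sound of the past-tense form *sepkomek* is /k/, which is a non-sibilant consonant, so the agentive suffix is -lak, giving *sepkomeklak*.
The final consonant of the agentive form *sepkomeklak* is /k/, which is voiceless, so the plural suffix is -er, giving *sepkomeklaker*.

sepkomeklaker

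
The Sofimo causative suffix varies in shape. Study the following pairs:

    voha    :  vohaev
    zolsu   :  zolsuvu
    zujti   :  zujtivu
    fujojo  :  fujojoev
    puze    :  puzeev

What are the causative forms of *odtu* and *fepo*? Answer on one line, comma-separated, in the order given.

The alternation tracks the last vowel of the stem — -vu when the last vowel of the stem is a high vowel (*zolsu*, *zujti*); -ev when the last vowel of the stem is a non-high vowel (*voha*, *fujojo*, *puze*).
*odtu*: last vowel = /u/, a high vowel → -vu → *odtuvu*.
The last vowel of *fepo* is /o/, which is a non-high vowel, so the suffix is -ev, giving *fepoev*.

odtuvu, fepoev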